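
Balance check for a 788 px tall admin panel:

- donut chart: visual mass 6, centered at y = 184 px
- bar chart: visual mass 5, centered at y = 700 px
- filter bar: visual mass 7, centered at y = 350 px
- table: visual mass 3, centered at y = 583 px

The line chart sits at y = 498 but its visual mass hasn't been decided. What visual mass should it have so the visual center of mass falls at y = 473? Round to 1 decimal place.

Fixed elements: Σw = 6 + 5 + 7 + 3 = 21, Σw·y = 6·184 + 5·700 + 7·350 + 3·583 = 8803.
Set Σw·y/Σw = 473: (8803 + 498w) = 473·(21 + w).
Solving: w = (473·21 − 8803) / (498 − 473) = 1130 / 25 ≈ 45.20.

w ≈ 45.2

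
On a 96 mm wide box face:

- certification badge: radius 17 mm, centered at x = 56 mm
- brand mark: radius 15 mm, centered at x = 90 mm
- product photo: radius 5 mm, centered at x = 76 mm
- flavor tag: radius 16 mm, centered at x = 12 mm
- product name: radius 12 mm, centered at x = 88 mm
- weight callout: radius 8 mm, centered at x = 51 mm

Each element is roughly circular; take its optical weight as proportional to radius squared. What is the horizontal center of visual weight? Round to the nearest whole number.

Weights ∝ r²: certification badge 17² = 289, brand mark 15² = 225, product photo 5² = 25, flavor tag 16² = 256, product name 12² = 144, weight callout 8² = 64; Σw = 1003.
x-moment: 289·56 + 225·90 + 25·76 + 256·12 + 144·88 + 64·51 = 57342; centroid 57342/1003 ≈ 57.17.

x ≈ 57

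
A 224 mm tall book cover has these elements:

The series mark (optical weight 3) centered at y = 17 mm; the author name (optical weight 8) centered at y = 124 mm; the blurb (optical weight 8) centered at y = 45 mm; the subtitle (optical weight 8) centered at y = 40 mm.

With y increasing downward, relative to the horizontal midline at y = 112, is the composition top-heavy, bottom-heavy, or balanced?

top-heavy

Weights sum to 3 + 8 + 8 + 8 = 27.
Σw·y = 3·17 + 8·124 + 8·45 + 8·40 = 1723, so ȳ = 1723/27 ≈ 63.81.
63.8 lies above (smaller y than) the midline 112, so the layout is top-heavy.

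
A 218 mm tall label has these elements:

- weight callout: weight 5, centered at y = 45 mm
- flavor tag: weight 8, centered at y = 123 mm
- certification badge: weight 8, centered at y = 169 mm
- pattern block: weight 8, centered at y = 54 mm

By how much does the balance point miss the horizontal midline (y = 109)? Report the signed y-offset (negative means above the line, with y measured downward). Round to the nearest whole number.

≈ -6 mm

Weights sum to 5 + 8 + 8 + 8 = 29.
y: (5·45 + 8·123 + 8·169 + 8·54) / 29 = 2993 / 29 ≈ 103.21
Difference: 103.21 − 109 ≈ -5.79.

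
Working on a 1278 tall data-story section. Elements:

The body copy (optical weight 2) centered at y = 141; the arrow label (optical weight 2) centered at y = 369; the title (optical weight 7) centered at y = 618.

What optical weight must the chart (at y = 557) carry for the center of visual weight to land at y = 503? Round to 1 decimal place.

w ≈ 3.5

Known weights sum to 2 + 2 + 7 = 11; their moment is 2·141 + 2·369 + 7·618 = 5346.
For the centroid to hit 503: (5346 + w·557) / (11 + w) = 503.
Solving: w = (503·11 − 5346) / (557 − 503) = 187 / 54 ≈ 3.46.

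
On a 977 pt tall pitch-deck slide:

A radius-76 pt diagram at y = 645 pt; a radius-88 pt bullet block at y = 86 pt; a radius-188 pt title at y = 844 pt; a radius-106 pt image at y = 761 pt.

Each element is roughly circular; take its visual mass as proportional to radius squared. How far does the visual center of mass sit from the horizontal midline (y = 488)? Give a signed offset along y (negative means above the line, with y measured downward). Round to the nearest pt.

r² weights: diagram 76² = 5776, bullet block 88² = 7744, title 188² = 35344, image 106² = 11236. Total = 60100.
Σw·y = 5776·645 + 7744·86 + 35344·844 + 11236·761 = 42772436, so ȳ = 42772436/60100 ≈ 711.69.
Offset from y = 488: 711.69 − 488 ≈ 223.69.

≈ 224 pt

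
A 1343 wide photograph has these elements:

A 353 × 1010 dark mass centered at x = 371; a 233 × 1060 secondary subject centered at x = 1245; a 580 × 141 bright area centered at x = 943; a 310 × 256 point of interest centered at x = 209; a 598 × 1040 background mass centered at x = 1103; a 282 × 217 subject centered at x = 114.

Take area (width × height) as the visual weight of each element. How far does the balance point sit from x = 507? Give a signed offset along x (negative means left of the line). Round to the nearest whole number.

≈ 340

Taking area as weight: dark mass 353·1010 = 356530, secondary subject 233·1060 = 246980, bright area 580·141 = 81780, point of interest 310·256 = 79360, background mass 598·1040 = 621920, subject 282·217 = 61194. Sum 1447764.
Σw·x = 1226421386; x̄ = 1226421386/1447764 ≈ 847.11.
Against x = 507, that's 847.11 − 507 = 340.11.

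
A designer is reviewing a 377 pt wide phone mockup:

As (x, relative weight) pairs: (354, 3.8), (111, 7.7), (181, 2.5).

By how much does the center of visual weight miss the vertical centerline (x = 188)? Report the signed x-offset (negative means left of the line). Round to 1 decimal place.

Weights sum to 3.8 + 7.7 + 2.5 = 14.0.
x: (3.8·354 + 7.7·111 + 2.5·181) / 14.0 = 2652.4 / 14.0 ≈ 189.46
Difference: 189.46 − 188 ≈ 1.46.

≈ 1.5 pt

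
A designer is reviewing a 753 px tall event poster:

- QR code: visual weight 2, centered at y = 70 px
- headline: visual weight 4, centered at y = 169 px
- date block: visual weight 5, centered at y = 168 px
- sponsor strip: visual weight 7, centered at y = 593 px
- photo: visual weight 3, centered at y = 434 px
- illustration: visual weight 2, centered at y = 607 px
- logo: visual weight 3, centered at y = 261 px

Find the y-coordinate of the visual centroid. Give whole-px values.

y ≈ 350

Weights sum to 2 + 4 + 5 + 7 + 3 + 2 + 3 = 26.
y: moment 9106 / weight 26 ≈ 350.23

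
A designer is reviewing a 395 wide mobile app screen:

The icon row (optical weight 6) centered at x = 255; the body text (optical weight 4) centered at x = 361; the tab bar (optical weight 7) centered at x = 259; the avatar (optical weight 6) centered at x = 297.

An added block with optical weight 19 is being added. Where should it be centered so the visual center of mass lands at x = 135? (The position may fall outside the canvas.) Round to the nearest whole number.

With the added block, Σw becomes 6 + 4 + 7 + 6 + 19 = 42.
x: target moment 42×135 = 5670; current 6·255 + 4·361 + 7·259 + 6·297 = 6569; the added block supplies -899, so x = -899/19 ≈ -47.32.

x ≈ -47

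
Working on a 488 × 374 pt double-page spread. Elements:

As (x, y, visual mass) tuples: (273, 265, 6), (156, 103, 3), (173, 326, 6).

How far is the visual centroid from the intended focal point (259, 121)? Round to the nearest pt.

Weights sum to 6 + 3 + 6 = 15.
x-moment: 6·273 + 3·156 + 6·173 = 3144; centroid 3144/15 ≈ 209.60.
y-moment: 6·265 + 3·103 + 6·326 = 3855; centroid 3855/15 ≈ 257.00.
From (259, 121): dx = -49.40, dy = 136.00, so the distance is √(dx²+dy²) ≈ 144.69.

≈ 145 pt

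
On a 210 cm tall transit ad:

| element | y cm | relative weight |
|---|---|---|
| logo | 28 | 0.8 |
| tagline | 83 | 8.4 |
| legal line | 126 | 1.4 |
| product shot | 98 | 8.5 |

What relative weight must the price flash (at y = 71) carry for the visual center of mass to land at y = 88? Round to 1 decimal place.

w ≈ 2.8

Known weights sum to 0.8 + 8.4 + 1.4 + 8.5 = 19.1; their moment is 0.8·28 + 8.4·83 + 1.4·126 + 8.5·98 = 1729.0.
For the centroid to hit 88: (1729.0 + w·71) / (19.1 + w) = 88.
So w = (88·19.1 − 1729.0)/(71 − 88) = -48.2/-17 ≈ 2.84.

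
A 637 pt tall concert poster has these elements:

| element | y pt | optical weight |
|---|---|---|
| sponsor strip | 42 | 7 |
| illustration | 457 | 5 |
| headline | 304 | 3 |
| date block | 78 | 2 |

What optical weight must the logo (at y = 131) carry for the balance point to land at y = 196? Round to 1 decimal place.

w ≈ 4.8

Fixed elements: Σw = 7 + 5 + 3 + 2 = 17, Σw·y = 7·42 + 5·457 + 3·304 + 2·78 = 3647.
Set Σw·y/Σw = 196: (3647 + 131w) = 196·(17 + w).
Rearranging, w·(131 − 196) = 196·17 − 3647 = -315, so w ≈ -315/-65 = 4.85.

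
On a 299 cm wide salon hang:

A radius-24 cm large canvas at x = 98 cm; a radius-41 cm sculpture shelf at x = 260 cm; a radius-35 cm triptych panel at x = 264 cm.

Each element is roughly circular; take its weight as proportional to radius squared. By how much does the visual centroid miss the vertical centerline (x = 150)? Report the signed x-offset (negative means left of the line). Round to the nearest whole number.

r² weights: large canvas 24² = 576, sculpture shelf 41² = 1681, triptych panel 35² = 1225. Total = 3482.
x-moment: 576·98 + 1681·260 + 1225·264 = 816908; centroid 816908/3482 ≈ 234.61.
Difference: 234.61 − 150 ≈ 84.61.

≈ 85 cm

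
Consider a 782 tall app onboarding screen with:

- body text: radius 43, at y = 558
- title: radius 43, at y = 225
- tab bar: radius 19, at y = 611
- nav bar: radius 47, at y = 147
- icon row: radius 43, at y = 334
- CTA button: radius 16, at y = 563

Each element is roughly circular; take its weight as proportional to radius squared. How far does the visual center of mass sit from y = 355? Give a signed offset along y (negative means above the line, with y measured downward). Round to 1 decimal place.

r² weights: body text 43² = 1849, title 43² = 1849, tab bar 19² = 361, nav bar 47² = 2209, icon row 43² = 1849, CTA button 16² = 256. Total = 8373.
y: moment 2754755 / weight 8373 ≈ 329.00
Difference: 329.00 − 355 ≈ -26.00.

≈ -26.0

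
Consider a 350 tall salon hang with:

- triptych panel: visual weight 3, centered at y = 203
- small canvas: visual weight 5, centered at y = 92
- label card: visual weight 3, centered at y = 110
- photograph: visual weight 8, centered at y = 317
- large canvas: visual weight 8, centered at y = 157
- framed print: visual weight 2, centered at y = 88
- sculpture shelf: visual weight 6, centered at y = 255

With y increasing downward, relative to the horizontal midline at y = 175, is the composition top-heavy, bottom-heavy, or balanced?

bottom-heavy

Σw = 3 + 5 + 3 + 8 + 8 + 2 + 6 = 35.
Σw·y = 3·203 + 5·92 + 3·110 + 8·317 + 8·157 + 2·88 + 6·255 = 6897, so ȳ = 6897/35 ≈ 197.06.
197.1 vs midline 175 → bottom-heavy.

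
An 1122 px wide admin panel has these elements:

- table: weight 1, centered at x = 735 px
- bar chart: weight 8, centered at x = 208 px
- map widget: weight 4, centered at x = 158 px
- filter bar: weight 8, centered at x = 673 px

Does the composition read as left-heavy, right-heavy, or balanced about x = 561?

left-heavy

Σw = 1 + 8 + 4 + 8 = 21.
x: (1·735 + 8·208 + 4·158 + 8·673) / 21 = 8415 / 21 ≈ 400.71
400.7 vs midline 561 → left-heavy.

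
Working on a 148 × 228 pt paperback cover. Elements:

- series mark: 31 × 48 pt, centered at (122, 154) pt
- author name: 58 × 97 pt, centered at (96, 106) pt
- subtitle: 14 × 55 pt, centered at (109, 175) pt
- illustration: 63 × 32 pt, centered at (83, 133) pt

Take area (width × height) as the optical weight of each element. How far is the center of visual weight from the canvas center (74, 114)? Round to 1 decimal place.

Areas → weights: series mark 31·48 = 1488, author name 58·97 = 5626, subtitle 14·55 = 770, illustration 63·32 = 2016; Σw = 9900.
x-moment: 1488·122 + 5626·96 + 770·109 + 2016·83 = 972890; centroid 972890/9900 ≈ 98.27.
y-moment: 1488·154 + 5626·106 + 770·175 + 2016·133 = 1228386; centroid 1228386/9900 ≈ 124.08.
Offset from (74, 114): Δx ≈ 24.27, Δy ≈ 10.08; distance = √(Δx² + Δy²) ≈ 26.28.

≈ 26.3 pt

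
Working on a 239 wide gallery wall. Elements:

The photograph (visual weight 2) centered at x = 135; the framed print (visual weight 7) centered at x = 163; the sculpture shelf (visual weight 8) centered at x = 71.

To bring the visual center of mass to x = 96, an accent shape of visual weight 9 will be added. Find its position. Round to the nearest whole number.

x ≈ 57

After adding the accent shape, total weight = 2 + 7 + 8 + 9 = 26.
Along x: (1979 + 9·x) / 26 = 96 (existing moment 2·135 + 7·163 + 8·71 = 1979) ⇒ x = (2496 − 1979) / 9 ≈ 57.44.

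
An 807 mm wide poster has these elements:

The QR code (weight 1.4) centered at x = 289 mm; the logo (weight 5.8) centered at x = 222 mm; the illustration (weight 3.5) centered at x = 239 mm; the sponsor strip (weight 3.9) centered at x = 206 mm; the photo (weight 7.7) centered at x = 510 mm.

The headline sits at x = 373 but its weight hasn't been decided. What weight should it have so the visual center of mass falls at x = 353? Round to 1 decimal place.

w ≈ 30.6

Known weights sum to 1.4 + 5.8 + 3.5 + 3.9 + 7.7 = 22.3; their moment is 1.4·289 + 5.8·222 + 3.5·239 + 3.9·206 + 7.7·510 = 7259.1.
Balance at x = 353 requires (7259.1 + w·373) / (22.3 + w) = 353.
Solving: w = (353·22.3 − 7259.1) / (373 − 353) = 612.8 / 20 ≈ 30.64.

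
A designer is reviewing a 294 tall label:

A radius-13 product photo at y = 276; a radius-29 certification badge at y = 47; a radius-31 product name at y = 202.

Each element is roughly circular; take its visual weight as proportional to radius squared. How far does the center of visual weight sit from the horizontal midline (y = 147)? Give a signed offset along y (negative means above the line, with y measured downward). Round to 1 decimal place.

Weights ∝ r²: product photo 13² = 169, certification badge 29² = 841, product name 31² = 961; Σw = 1971.
y-moment: 169·276 + 841·47 + 961·202 = 280293; centroid 280293/1971 ≈ 142.21.
Against y = 147, that's 142.21 − 147 = -4.79.

≈ -4.8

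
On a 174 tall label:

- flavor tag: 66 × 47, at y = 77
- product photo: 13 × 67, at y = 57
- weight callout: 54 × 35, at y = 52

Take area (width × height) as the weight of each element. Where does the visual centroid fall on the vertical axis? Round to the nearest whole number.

Areas: flavor tag 66·47 = 3102, product photo 13·67 = 871, weight callout 54·35 = 1890. Total weight = 5863.
y-moment: 3102·77 + 871·57 + 1890·52 = 386781; centroid 386781/5863 ≈ 65.97.

y ≈ 66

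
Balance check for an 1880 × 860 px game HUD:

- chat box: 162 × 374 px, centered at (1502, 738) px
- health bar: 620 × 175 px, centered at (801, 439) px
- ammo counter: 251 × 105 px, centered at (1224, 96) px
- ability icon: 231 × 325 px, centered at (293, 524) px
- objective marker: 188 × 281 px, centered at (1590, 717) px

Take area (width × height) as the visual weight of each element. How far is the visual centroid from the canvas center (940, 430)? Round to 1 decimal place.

≈ 109.0 px

Taking area as weight: chat box 162·374 = 60588, health bar 620·175 = 108500, ammo counter 251·105 = 26355, ability icon 231·325 = 75075, objective marker 188·281 = 52828. Sum 323346.
Σw·x = 60588·1502 + 108500·801 + 26355·1224 + 75075·293 + 52828·1590 = 316163691, so x̄ = 316163691/323346 ≈ 977.79.
Σw·y = 60588·738 + 108500·439 + 26355·96 + 75075·524 + 52828·717 = 172092500, so ȳ = 172092500/323346 ≈ 532.22.
From (940, 430): dx = 37.79, dy = 102.22, so the distance is √(dx²+dy²) ≈ 108.98.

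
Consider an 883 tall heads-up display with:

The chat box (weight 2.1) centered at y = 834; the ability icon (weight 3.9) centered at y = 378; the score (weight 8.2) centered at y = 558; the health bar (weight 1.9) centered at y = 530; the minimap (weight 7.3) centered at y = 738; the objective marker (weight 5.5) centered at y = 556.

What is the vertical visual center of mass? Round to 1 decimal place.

y ≈ 597.0

Weights sum to 2.1 + 3.9 + 8.2 + 1.9 + 7.3 + 5.5 = 28.9.
y-moment: 2.1·834 + 3.9·378 + 8.2·558 + 1.9·530 + 7.3·738 + 5.5·556 = 17253.6; centroid 17253.6/28.9 ≈ 597.01.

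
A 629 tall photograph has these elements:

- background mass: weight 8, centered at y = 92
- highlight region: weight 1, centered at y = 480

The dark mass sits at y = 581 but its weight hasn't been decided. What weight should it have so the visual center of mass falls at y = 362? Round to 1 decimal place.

w ≈ 9.3

Fixed elements: Σw = 8 + 1 = 9, Σw·y = 8·92 + 1·480 = 1216.
For the centroid to hit 362: (1216 + w·581) / (9 + w) = 362.
So w = (362·9 − 1216)/(581 − 362) = 2042/219 ≈ 9.32.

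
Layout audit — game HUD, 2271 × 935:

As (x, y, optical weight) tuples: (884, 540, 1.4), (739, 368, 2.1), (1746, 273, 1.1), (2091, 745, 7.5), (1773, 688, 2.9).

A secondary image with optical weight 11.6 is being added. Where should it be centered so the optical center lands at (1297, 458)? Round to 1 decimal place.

After adding the secondary image, total weight = 1.4 + 2.1 + 1.1 + 7.5 + 2.9 + 11.6 = 26.6.
x: need Σw·x = 26.6·1297 = 34500.2. Existing = 1.4·884 + 2.1·739 + 1.1·1746 + 7.5·2091 + 2.9·1773 = 25534.3. Remainder 8965.9 / 11.6 ≈ 772.92.
y: need Σw·y = 26.6·458 = 12182.8. Existing = 1.4·540 + 2.1·368 + 1.1·273 + 7.5·745 + 2.9·688 = 9411.8. Remainder 2771.0 / 11.6 ≈ 238.88.

(772.9, 238.9)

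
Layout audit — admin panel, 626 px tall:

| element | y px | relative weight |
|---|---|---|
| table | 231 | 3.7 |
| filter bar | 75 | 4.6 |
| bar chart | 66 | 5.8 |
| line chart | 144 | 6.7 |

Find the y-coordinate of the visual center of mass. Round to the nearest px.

Total weight = 3.7 + 4.6 + 5.8 + 6.7 = 20.8.
y-moment: 3.7·231 + 4.6·75 + 5.8·66 + 6.7·144 = 2547.3; centroid 2547.3/20.8 ≈ 122.47.

y ≈ 122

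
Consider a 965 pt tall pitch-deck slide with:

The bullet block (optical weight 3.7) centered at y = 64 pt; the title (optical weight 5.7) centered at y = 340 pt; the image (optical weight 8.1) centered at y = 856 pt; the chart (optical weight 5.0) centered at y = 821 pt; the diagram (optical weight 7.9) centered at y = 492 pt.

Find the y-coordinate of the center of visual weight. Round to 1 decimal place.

y ≈ 562.5

Total weight = 3.7 + 5.7 + 8.1 + 5.0 + 7.9 = 30.4.
y-moment: 3.7·64 + 5.7·340 + 8.1·856 + 5.0·821 + 7.9·492 = 17100.2; centroid 17100.2/30.4 ≈ 562.51.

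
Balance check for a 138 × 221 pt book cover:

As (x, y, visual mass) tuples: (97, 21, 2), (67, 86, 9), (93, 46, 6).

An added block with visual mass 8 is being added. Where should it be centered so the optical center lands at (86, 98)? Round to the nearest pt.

(99, 170)

After adding the added block, total weight = 2 + 9 + 6 + 8 = 25.
x: target moment 25×86 = 2150; current 2·97 + 9·67 + 6·93 = 1355; the added block supplies 795, so x = 795/8 ≈ 99.38.
y: target moment 25×98 = 2450; current 2·21 + 9·86 + 6·46 = 1092; the added block supplies 1358, so y = 1358/8 ≈ 169.75.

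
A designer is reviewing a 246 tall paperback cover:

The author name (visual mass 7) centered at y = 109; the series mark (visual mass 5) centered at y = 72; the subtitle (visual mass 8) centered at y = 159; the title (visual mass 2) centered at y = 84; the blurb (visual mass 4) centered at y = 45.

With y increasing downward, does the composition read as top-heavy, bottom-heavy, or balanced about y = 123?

Weights sum to 7 + 5 + 8 + 2 + 4 = 26.
y-moment: 7·109 + 5·72 + 8·159 + 2·84 + 4·45 = 2743; centroid 2743/26 ≈ 105.50.
Since 105.5 is above (smaller y than) 123, the composition reads top-heavy.

top-heavy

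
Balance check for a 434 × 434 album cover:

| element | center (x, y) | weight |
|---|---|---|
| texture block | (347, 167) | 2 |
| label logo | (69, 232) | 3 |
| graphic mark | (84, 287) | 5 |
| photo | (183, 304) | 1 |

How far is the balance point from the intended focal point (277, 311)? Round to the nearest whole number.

Σw = 2 + 3 + 5 + 1 = 11.
x-moment: 2·347 + 3·69 + 5·84 + 1·183 = 1504; centroid 1504/11 ≈ 136.73.
y-moment: 2·167 + 3·232 + 5·287 + 1·304 = 2769; centroid 2769/11 ≈ 251.73.
Relative to (277, 311): Δ = (-140.27, -59.27); |Δ| = √(-140.27² + -59.27²) ≈ 152.28.

≈ 152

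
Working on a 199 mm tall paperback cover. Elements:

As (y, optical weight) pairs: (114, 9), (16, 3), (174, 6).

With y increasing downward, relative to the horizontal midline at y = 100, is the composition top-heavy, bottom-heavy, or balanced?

Σw = 9 + 3 + 6 = 18.
y: (9·114 + 3·16 + 6·174) / 18 = 2118 / 18 ≈ 117.67
Since 117.7 is below (larger y than) 100, the composition reads bottom-heavy.

bottom-heavy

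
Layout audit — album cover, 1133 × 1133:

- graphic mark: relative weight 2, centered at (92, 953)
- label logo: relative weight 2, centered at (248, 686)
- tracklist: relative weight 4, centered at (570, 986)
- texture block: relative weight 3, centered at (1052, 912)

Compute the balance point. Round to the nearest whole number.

(556, 905)

Weights sum to 2 + 2 + 4 + 3 = 11.
x-moment: 2·92 + 2·248 + 4·570 + 3·1052 = 6116; centroid 6116/11 ≈ 556.00.
y-moment: 2·953 + 2·686 + 4·986 + 3·912 = 9958; centroid 9958/11 ≈ 905.27.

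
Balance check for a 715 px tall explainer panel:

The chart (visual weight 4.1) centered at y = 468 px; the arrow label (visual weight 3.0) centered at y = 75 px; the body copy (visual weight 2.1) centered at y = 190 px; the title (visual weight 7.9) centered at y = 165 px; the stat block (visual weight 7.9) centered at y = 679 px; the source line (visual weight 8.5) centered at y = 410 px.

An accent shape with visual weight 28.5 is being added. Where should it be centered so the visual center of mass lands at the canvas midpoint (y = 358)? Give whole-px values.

New total weight: (4.1 + 3.0 + 2.1 + 7.9 + 7.9 + 8.5) + 28.5 = 62.0.
y: target moment 62.0×358 = 22196.0; current 4.1·468 + 3.0·75 + 2.1·190 + 7.9·165 + 7.9·679 + 8.5·410 = 12695.4; the accent shape supplies 9500.6, so y = 9500.6/28.5 ≈ 333.35.

y ≈ 333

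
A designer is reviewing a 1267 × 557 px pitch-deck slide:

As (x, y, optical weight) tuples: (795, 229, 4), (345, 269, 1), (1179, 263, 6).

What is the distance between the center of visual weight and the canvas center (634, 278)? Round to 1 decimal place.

≈ 330.6 px

Total weight = 4 + 1 + 6 = 11.
Σw·x = 4·795 + 1·345 + 6·1179 = 10599, so x̄ = 10599/11 ≈ 963.55.
Σw·y = 4·229 + 1·269 + 6·263 = 2763, so ȳ = 2763/11 ≈ 251.18.
From (634, 278): dx = 329.55, dy = -26.82, so the distance is √(dx²+dy²) ≈ 330.63.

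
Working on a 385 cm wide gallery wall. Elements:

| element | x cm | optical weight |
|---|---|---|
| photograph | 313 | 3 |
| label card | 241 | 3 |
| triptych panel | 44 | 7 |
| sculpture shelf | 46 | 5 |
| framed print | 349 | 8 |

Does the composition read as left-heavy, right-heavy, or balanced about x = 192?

balanced

Σw = 3 + 3 + 7 + 5 + 8 = 26.
x: (3·313 + 3·241 + 7·44 + 5·46 + 8·349) / 26 = 4992 / 26 ≈ 192.00
192.00 = 192 exactly: balanced.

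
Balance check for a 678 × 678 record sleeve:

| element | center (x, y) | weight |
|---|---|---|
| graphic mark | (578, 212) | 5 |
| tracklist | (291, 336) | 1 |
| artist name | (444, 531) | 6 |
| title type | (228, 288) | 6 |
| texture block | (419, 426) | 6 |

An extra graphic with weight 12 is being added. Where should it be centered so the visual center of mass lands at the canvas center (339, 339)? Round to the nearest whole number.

New total weight: (5 + 1 + 6 + 6 + 6) + 12 = 36.
x: target moment 36×339 = 12204; current 5·578 + 1·291 + 6·444 + 6·228 + 6·419 = 9727; the extra graphic supplies 2477, so x = 2477/12 ≈ 206.42.
y: target moment 36×339 = 12204; current 5·212 + 1·336 + 6·531 + 6·288 + 6·426 = 8866; the extra graphic supplies 3338, so y = 3338/12 ≈ 278.17.

(206, 278)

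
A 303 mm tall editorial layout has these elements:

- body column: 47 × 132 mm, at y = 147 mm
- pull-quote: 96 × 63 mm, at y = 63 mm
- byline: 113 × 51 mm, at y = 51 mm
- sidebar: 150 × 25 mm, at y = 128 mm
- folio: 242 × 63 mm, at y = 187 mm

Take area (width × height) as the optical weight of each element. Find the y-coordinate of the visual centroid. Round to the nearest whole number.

Taking area as weight: body column 47·132 = 6204, pull-quote 96·63 = 6048, byline 113·51 = 5763, sidebar 150·25 = 3750, folio 242·63 = 15246. Sum 37011.
y-moment: 6204·147 + 6048·63 + 5763·51 + 3750·128 + 15246·187 = 4917927; centroid 4917927/37011 ≈ 132.88.

y ≈ 133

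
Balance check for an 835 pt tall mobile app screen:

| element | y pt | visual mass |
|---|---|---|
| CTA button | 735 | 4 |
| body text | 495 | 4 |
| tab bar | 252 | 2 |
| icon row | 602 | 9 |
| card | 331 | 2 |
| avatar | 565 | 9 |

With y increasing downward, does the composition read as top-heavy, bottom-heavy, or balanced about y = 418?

Weights sum to 4 + 4 + 2 + 9 + 2 + 9 = 30.
Σw·y = 16589; ȳ = 16589/30 ≈ 552.97.
553.0 lies below (larger y than) the midline 418, so the layout is bottom-heavy.

bottom-heavy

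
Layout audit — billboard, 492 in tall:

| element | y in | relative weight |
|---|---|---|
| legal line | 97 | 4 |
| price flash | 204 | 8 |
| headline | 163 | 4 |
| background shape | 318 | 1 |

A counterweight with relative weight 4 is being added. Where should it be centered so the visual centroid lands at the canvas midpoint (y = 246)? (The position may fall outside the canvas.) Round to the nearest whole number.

New total weight: (4 + 8 + 4 + 1) + 4 = 21.
Along y: (2990 + 4·y) / 21 = 246 (existing moment 4·97 + 8·204 + 4·163 + 1·318 = 2990) ⇒ y = (5166 − 2990) / 4 ≈ 544.00.

y ≈ 544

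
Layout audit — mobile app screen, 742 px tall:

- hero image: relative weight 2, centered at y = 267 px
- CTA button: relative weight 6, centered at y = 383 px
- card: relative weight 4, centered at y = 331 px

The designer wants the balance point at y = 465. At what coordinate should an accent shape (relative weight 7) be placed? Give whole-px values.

y ≈ 668

With the accent shape, Σw becomes 2 + 6 + 4 + 7 = 19.
Along y: (4156 + 7·y) / 19 = 465 (existing moment 2·267 + 6·383 + 4·331 = 4156) ⇒ y = (8835 − 4156) / 7 ≈ 668.43.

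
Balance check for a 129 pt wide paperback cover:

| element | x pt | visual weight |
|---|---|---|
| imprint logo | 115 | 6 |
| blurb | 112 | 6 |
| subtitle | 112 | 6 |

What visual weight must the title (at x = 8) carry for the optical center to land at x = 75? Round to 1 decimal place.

w ≈ 10.2

Fixed elements: Σw = 6 + 6 + 6 = 18, Σw·x = 6·115 + 6·112 + 6·112 = 2034.
Balance at x = 75 requires (2034 + w·8) / (18 + w) = 75.
So w = (75·18 − 2034)/(8 − 75) = -684/-67 ≈ 10.21.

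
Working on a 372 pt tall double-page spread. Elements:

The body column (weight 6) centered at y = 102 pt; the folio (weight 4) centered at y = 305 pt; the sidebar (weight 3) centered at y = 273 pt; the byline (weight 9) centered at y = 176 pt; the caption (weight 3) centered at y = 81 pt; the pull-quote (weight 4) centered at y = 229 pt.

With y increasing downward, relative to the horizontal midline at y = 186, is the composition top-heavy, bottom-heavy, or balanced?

balanced

Weights sum to 6 + 4 + 3 + 9 + 3 + 4 = 29.
Σw·y = 5394; ȳ = 5394/29 ≈ 186.00.
186.00 = 186 exactly: balanced.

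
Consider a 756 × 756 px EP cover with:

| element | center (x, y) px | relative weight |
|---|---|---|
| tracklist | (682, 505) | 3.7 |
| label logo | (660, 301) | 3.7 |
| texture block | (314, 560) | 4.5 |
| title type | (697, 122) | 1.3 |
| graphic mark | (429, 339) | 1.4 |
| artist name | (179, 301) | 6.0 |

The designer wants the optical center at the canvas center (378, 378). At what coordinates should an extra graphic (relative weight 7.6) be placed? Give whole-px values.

(224, 358)

New total weight: (3.7 + 3.7 + 4.5 + 1.3 + 1.4 + 6.0) + 7.6 = 28.2.
x: target moment 28.2×378 = 10659.6; current 3.7·682 + 3.7·660 + 4.5·314 + 1.3·697 + 1.4·429 + 6.0·179 = 8959.1; the extra graphic supplies 1700.5, so x = 1700.5/7.6 ≈ 223.75.
y: target moment 28.2×378 = 10659.6; current 3.7·505 + 3.7·301 + 4.5·560 + 1.3·122 + 1.4·339 + 6.0·301 = 7941.4; the extra graphic supplies 2718.2, so y = 2718.2/7.6 ≈ 357.66.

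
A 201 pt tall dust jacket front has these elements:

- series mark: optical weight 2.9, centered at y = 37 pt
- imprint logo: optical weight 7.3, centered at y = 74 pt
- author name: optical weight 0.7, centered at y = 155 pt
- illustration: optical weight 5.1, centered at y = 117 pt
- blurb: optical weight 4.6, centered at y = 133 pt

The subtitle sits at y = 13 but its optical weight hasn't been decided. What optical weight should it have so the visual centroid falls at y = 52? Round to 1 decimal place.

w ≈ 22.9

Known weights sum to 2.9 + 7.3 + 0.7 + 5.1 + 4.6 = 20.6; their moment is 2.9·37 + 7.3·74 + 0.7·155 + 5.1·117 + 4.6·133 = 1964.5.
Balance at y = 52 requires (1964.5 + w·13) / (20.6 + w) = 52.
So w = (52·20.6 − 1964.5)/(13 − 52) = -893.3/-39 ≈ 22.91.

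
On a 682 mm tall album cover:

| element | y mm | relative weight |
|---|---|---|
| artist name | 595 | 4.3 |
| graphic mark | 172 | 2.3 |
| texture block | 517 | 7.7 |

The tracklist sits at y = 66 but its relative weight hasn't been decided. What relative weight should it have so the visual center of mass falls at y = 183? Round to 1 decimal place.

w ≈ 36.9

Known weights sum to 4.3 + 2.3 + 7.7 = 14.3; their moment is 4.3·595 + 2.3·172 + 7.7·517 = 6935.0.
Balance at y = 183 requires (6935.0 + w·66) / (14.3 + w) = 183.
Rearranging, w·(66 − 183) = 183·14.3 − 6935.0 = -4318.1, so w ≈ -4318.1/-117 = 36.91.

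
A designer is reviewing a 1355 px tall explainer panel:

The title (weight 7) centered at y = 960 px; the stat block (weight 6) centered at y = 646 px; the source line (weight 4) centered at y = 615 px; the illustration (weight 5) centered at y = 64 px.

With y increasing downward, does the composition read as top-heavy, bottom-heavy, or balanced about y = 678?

Σw = 7 + 6 + 4 + 5 = 22.
y: (7·960 + 6·646 + 4·615 + 5·64) / 22 = 13376 / 22 ≈ 608.00
Since 608.0 is above (smaller y than) 678, the composition reads top-heavy.

top-heavy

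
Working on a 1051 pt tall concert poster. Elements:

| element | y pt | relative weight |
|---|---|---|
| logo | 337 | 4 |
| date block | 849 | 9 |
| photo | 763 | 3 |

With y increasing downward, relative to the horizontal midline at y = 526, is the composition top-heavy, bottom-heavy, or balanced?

Total weight = 4 + 9 + 3 = 16.
Σw·y = 4·337 + 9·849 + 3·763 = 11278, so ȳ = 11278/16 ≈ 704.88.
704.9 lies below (larger y than) the midline 526, so the layout is bottom-heavy.

bottom-heavy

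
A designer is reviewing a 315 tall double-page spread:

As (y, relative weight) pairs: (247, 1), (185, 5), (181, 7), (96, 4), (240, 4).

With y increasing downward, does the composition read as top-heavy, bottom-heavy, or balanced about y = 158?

Total weight = 1 + 5 + 7 + 4 + 4 = 21.
y: (1·247 + 5·185 + 7·181 + 4·96 + 4·240) / 21 = 3783 / 21 ≈ 180.14
180.1 vs midline 158 → bottom-heavy.

bottom-heavy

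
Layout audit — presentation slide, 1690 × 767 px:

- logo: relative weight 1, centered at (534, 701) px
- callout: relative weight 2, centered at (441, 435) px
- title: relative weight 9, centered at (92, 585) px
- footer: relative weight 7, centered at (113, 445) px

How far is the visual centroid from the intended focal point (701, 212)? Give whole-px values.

Weights sum to 1 + 2 + 9 + 7 = 19.
Σw·x = 1·534 + 2·441 + 9·92 + 7·113 = 3035, so x̄ = 3035/19 ≈ 159.74.
Σw·y = 1·701 + 2·435 + 9·585 + 7·445 = 9951, so ȳ = 9951/19 ≈ 523.74.
Offset from (701, 212): Δx ≈ -541.26, Δy ≈ 311.74; distance = √(Δx² + Δy²) ≈ 624.62.

≈ 625 px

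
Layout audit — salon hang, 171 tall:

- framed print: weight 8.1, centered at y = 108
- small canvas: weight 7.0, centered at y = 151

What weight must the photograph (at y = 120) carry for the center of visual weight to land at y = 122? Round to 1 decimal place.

Known weights sum to 8.1 + 7.0 = 15.1; their moment is 8.1·108 + 7.0·151 = 1931.8.
Set Σw·y/Σw = 122: (1931.8 + 120w) = 122·(15.1 + w).
So w = (122·15.1 − 1931.8)/(120 − 122) = -89.6/-2 ≈ 44.80.

w ≈ 44.8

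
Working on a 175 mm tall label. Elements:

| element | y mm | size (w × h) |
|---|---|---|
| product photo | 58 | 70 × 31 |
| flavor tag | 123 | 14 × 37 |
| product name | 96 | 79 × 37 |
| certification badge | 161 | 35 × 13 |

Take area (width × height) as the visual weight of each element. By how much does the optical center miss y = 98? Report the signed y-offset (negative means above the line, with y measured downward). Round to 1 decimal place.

Areas → weights: product photo 70·31 = 2170, flavor tag 14·37 = 518, product name 79·37 = 2923, certification badge 35·13 = 455; Σw = 6066.
y-moment: 2170·58 + 518·123 + 2923·96 + 455·161 = 543437; centroid 543437/6066 ≈ 89.59.
Offset from y = 98: 89.59 − 98 ≈ -8.41.

≈ -8.4 mm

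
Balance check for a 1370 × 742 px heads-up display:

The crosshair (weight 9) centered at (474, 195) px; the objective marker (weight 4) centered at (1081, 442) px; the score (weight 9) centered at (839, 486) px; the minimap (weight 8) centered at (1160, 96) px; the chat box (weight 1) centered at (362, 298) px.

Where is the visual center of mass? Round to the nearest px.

Weights sum to 9 + 4 + 9 + 8 + 1 = 31.
Σw·x = 9·474 + 4·1081 + 9·839 + 8·1160 + 1·362 = 25783, so x̄ = 25783/31 ≈ 831.71.
Σw·y = 9·195 + 4·442 + 9·486 + 8·96 + 1·298 = 8963, so ȳ = 8963/31 ≈ 289.13.

(832, 289)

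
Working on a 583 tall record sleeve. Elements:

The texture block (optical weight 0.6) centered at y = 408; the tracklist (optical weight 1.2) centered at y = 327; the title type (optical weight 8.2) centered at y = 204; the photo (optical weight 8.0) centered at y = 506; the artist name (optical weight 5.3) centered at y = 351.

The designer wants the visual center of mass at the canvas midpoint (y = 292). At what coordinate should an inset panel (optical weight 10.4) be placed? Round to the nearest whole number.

y ≈ 156

After adding the inset panel, total weight = 0.6 + 1.2 + 8.2 + 8.0 + 5.3 + 10.4 = 33.7.
y: target moment 33.7×292 = 9840.4; current 0.6·408 + 1.2·327 + 8.2·204 + 8.0·506 + 5.3·351 = 8218.3; the inset panel supplies 1622.1, so y = 1622.1/10.4 ≈ 155.97.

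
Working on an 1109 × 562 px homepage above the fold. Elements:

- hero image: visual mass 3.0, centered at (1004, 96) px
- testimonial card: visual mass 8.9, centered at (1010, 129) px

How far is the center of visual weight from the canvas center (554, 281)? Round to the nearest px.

≈ 482 px

Weights sum to 3.0 + 8.9 = 11.9.
x-moment: 3.0·1004 + 8.9·1010 = 12001.0; centroid 12001.0/11.9 ≈ 1008.49.
y-moment: 3.0·96 + 8.9·129 = 1436.1; centroid 1436.1/11.9 ≈ 120.68.
Relative to (554, 281): Δ = (454.49, -160.32); |Δ| = √(454.49² + -160.32²) ≈ 481.93.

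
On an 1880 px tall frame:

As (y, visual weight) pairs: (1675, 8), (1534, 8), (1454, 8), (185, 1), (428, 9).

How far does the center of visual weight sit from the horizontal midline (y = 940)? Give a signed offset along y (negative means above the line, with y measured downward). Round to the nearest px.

≈ 276 px

Σw = 8 + 8 + 8 + 1 + 9 = 34.
Σw·y = 8·1675 + 8·1534 + 8·1454 + 1·185 + 9·428 = 41341, so ȳ = 41341/34 ≈ 1215.91.
Offset from y = 940: 1215.91 − 940 ≈ 275.91.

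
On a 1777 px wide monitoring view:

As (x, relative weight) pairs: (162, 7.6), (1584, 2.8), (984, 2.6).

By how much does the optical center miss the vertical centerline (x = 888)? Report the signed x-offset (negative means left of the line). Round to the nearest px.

Σw = 7.6 + 2.8 + 2.6 = 13.0.
Σw·x = 7.6·162 + 2.8·1584 + 2.6·984 = 8224.8, so x̄ = 8224.8/13.0 ≈ 632.68.
Against x = 888, that's 632.68 − 888 = -255.32.

≈ -255 px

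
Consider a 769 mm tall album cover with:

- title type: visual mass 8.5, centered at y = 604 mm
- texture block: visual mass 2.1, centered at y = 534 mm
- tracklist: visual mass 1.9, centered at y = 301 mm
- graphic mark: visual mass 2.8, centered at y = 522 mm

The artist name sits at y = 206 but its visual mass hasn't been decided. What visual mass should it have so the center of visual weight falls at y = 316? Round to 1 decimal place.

w ≈ 31.4

Fixed elements: Σw = 8.5 + 2.1 + 1.9 + 2.8 = 15.3, Σw·y = 8.5·604 + 2.1·534 + 1.9·301 + 2.8·522 = 8288.9.
Set Σw·y/Σw = 316: (8288.9 + 206w) = 316·(15.3 + w).
Solving: w = (316·15.3 − 8288.9) / (206 − 316) = -3454.1 / -110 ≈ 31.40.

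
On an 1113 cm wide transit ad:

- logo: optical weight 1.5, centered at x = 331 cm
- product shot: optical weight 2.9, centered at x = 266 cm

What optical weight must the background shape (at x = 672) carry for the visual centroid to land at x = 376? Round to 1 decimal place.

w ≈ 1.3

Fixed elements: Σw = 1.5 + 2.9 = 4.4, Σw·x = 1.5·331 + 2.9·266 = 1267.9.
Set Σw·x/Σw = 376: (1267.9 + 672w) = 376·(4.4 + w).
So w = (376·4.4 − 1267.9)/(672 − 376) = 386.5/296 ≈ 1.31.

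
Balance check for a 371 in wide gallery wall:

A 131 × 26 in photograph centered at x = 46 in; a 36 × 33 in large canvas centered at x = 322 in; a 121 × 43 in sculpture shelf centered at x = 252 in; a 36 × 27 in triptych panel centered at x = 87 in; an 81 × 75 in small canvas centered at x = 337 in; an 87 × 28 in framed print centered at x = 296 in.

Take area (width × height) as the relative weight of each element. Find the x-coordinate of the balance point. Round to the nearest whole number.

Taking area as weight: photograph 131·26 = 3406, large canvas 36·33 = 1188, sculpture shelf 121·43 = 5203, triptych panel 36·27 = 972, small canvas 81·75 = 6075, framed print 87·28 = 2436. Sum 19280.
Σw·x = 3406·46 + 1188·322 + 5203·252 + 972·87 + 6075·337 + 2436·296 = 4703263, so x̄ = 4703263/19280 ≈ 243.95.

x ≈ 244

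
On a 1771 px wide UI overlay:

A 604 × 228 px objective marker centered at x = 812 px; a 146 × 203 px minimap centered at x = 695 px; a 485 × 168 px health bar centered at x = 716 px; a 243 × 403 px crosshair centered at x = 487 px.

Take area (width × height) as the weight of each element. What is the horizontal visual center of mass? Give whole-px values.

x ≈ 688

Taking area as weight: objective marker 604·228 = 137712, minimap 146·203 = 29638, health bar 485·168 = 81480, crosshair 243·403 = 97929. Sum 346759.
x: (137712·812 + 29638·695 + 81480·716 + 97929·487) / 346759 = 238451657 / 346759 ≈ 687.66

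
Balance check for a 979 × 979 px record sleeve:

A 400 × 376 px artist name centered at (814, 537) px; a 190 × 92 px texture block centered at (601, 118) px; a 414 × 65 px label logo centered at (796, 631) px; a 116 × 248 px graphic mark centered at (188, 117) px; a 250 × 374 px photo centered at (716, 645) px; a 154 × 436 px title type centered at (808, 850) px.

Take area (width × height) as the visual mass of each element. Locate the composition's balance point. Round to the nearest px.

(731, 574)

Taking area as weight: artist name 400·376 = 150400, texture block 190·92 = 17480, label logo 414·65 = 26910, graphic mark 116·248 = 28768, photo 250·374 = 93500, title type 154·436 = 67144. Sum 384202.
Σw·x = 150400·814 + 17480·601 + 26910·796 + 28768·188 + 93500·716 + 67144·808 = 280958176, so x̄ = 280958176/384202 ≈ 731.28.
Σw·y = 150400·537 + 17480·118 + 26910·631 + 28768·117 + 93500·645 + 67144·850 = 220553406, so ȳ = 220553406/384202 ≈ 574.06.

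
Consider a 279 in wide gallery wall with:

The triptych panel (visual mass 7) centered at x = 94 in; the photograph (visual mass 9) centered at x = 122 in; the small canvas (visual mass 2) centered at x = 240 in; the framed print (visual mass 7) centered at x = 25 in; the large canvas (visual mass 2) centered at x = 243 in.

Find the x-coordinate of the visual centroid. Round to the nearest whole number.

Total weight = 7 + 9 + 2 + 7 + 2 = 27.
x: (7·94 + 9·122 + 2·240 + 7·25 + 2·243) / 27 = 2897 / 27 ≈ 107.30

x ≈ 107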